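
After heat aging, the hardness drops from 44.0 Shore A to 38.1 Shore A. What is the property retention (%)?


Retention = aged / original * 100
= 38.1 / 44.0 * 100
= 86.6%

86.6%


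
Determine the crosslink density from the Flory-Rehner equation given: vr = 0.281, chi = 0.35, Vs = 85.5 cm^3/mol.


ln(1 - vr) = ln(1 - 0.281) = -0.3299
Numerator = -((-0.3299) + 0.281 + 0.35 * 0.281^2) = 0.0213
Denominator = 85.5 * (0.281^(1/3) - 0.281/2) = 43.9890
nu = 0.0213 / 43.9890 = 4.8325e-04 mol/cm^3

4.8325e-04 mol/cm^3


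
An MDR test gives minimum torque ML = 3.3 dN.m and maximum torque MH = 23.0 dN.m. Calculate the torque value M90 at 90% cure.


M90 = ML + 0.9 * (MH - ML)
M90 = 3.3 + 0.9 * (23.0 - 3.3)
M90 = 3.3 + 0.9 * 19.7
M90 = 21.03 dN.m

21.03 dN.m


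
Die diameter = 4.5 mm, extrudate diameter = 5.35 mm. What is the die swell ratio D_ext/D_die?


Die swell ratio = D_extrudate / D_die
= 5.35 / 4.5
= 1.189

Die swell = 1.189


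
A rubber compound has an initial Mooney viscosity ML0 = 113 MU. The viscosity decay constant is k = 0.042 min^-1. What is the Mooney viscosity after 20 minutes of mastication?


ML = ML0 * exp(-k * t)
ML = 113 * exp(-0.042 * 20)
ML = 113 * 0.4317
ML = 48.78 MU

48.78 MU


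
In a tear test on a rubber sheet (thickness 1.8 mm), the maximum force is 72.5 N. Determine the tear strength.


Tear strength = force / thickness
= 72.5 / 1.8
= 40.28 N/mm

40.28 N/mm


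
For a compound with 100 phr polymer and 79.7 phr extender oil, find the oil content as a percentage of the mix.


Oil % = oil / (100 + oil) * 100
= 79.7 / (100 + 79.7) * 100
= 79.7 / 179.7 * 100
= 44.35%

44.35%


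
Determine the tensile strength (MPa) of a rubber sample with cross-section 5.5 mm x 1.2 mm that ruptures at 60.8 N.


Area = width * thickness = 5.5 * 1.2 = 6.6 mm^2
TS = force / area = 60.8 / 6.6 = 9.21 MPa

9.21 MPa


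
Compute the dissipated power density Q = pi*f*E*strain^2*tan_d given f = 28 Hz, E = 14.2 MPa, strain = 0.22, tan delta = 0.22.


Q = pi * f * E * strain^2 * tan_d
= pi * 28 * 14.2 * 0.22^2 * 0.22
= pi * 28 * 14.2 * 0.0484 * 0.22
= 13.3004

Q = 13.3004


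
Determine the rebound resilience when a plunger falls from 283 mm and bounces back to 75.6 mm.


Resilience = h_rebound / h_drop * 100
= 75.6 / 283 * 100
= 26.7%

26.7%


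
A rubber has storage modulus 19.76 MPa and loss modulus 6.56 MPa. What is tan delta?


tan delta = E'' / E'
= 6.56 / 19.76
= 0.332

tan delta = 0.332


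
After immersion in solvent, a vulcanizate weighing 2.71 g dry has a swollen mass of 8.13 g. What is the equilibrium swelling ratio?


Q = W_swollen / W_dry
Q = 8.13 / 2.71
Q = 3.0

Q = 3.0


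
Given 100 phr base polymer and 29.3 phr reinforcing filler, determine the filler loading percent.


Filler % = filler / (rubber + filler) * 100
= 29.3 / (100 + 29.3) * 100
= 29.3 / 129.3 * 100
= 22.66%

22.66%


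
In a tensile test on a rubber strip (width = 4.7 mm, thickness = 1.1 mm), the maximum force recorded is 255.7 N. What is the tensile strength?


Area = width * thickness = 4.7 * 1.1 = 5.17 mm^2
TS = force / area = 255.7 / 5.17 = 49.46 MPa

49.46 MPa


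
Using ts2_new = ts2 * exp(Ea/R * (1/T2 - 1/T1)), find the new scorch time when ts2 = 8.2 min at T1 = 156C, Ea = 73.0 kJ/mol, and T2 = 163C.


Convert temperatures: T1 = 156 + 273.15 = 429.15 K, T2 = 163 + 273.15 = 436.15 K
ts2_new = 8.2 * exp(73000 / 8.314 * (1/436.15 - 1/429.15))
1/T2 - 1/T1 = -3.7398e-05
ts2_new = 5.9 min

5.9 min


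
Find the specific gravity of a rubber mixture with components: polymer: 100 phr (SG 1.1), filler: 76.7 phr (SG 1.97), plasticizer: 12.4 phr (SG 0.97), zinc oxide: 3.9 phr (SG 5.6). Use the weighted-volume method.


Sum of weights = 193.0
Volume contributions:
  polymer: 100/1.1 = 90.9091
  filler: 76.7/1.97 = 38.9340
  plasticizer: 12.4/0.97 = 12.7835
  zinc oxide: 3.9/5.6 = 0.6964
Sum of volumes = 143.3230
SG = 193.0 / 143.3230 = 1.347

SG = 1.347


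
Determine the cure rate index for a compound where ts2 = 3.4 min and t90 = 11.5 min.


CRI = 100 / (t90 - ts2)
= 100 / (11.5 - 3.4)
= 100 / 8.1
= 12.35 min^-1

12.35 min^-1


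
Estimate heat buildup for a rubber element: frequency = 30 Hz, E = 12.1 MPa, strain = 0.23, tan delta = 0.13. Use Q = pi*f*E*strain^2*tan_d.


Q = pi * f * E * strain^2 * tan_d
= pi * 30 * 12.1 * 0.23^2 * 0.13
= pi * 30 * 12.1 * 0.0529 * 0.13
= 7.8425

Q = 7.8425


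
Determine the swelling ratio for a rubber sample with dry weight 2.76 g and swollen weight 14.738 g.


Q = W_swollen / W_dry
Q = 14.738 / 2.76
Q = 5.34

Q = 5.34


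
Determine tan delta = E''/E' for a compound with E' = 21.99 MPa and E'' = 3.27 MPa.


tan delta = E'' / E'
= 3.27 / 21.99
= 0.1487

tan delta = 0.1487


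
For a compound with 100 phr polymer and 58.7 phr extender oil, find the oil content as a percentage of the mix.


Oil % = oil / (100 + oil) * 100
= 58.7 / (100 + 58.7) * 100
= 58.7 / 158.7 * 100
= 36.99%

36.99%


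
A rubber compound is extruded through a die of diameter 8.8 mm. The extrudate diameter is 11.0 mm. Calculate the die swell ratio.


Die swell ratio = D_extrudate / D_die
= 11.0 / 8.8
= 1.25

Die swell = 1.25


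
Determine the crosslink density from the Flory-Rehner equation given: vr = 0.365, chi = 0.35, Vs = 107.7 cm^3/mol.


ln(1 - vr) = ln(1 - 0.365) = -0.4541
Numerator = -((-0.4541) + 0.365 + 0.35 * 0.365^2) = 0.0425
Denominator = 107.7 * (0.365^(1/3) - 0.365/2) = 57.3133
nu = 0.0425 / 57.3133 = 7.4156e-04 mol/cm^3

7.4156e-04 mol/cm^3


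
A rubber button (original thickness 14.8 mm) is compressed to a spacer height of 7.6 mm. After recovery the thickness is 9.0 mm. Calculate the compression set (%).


CS = (t0 - recovered) / (t0 - ts) * 100
= (14.8 - 9.0) / (14.8 - 7.6) * 100
= 5.8 / 7.2 * 100
= 80.6%

80.6%


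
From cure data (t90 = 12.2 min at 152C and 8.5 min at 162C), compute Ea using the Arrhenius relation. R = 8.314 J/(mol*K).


T1 = 425.15 K, T2 = 435.15 K
1/T1 - 1/T2 = 5.4053e-05
ln(t1/t2) = ln(12.2/8.5) = 0.3614
Ea = 8.314 * 0.3614 / 5.4053e-05 = 55583.1343 J/mol
Ea = 55.58 kJ/mol

55.58 kJ/mol


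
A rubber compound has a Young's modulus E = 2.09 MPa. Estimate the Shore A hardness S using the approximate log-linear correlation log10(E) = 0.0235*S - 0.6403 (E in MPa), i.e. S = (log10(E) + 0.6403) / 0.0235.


log10(E) = 0.0235*S - 0.6403  =>  S = (log10(E) + 0.6403) / 0.0235
log10(2.09) = 0.320146
S = (0.320146 + 0.6403) / 0.0235 = 0.960446 / 0.0235
S = 40.9

Shore A = 40.9


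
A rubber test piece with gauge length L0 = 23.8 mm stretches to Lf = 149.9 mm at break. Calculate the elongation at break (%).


Elongation = (Lf - L0) / L0 * 100
= (149.9 - 23.8) / 23.8 * 100
= 126.1 / 23.8 * 100
= 529.8%

529.8%


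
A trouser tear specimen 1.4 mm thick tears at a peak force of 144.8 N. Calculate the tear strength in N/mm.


Tear strength = force / thickness
= 144.8 / 1.4
= 103.43 N/mm

103.43 N/mm


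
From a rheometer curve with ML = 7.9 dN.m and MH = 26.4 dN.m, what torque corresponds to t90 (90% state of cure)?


M90 = ML + 0.9 * (MH - ML)
M90 = 7.9 + 0.9 * (26.4 - 7.9)
M90 = 7.9 + 0.9 * 18.5
M90 = 24.55 dN.m

24.55 dN.m


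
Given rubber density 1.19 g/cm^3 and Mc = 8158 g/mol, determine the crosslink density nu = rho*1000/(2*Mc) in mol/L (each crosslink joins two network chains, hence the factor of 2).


nu = rho * 1000 / (2 * Mc)
nu = 1.19 * 1000 / (2 * 8158)
nu = 1190.0 / 16316
nu = 0.0729 mol/L

0.0729 mol/L


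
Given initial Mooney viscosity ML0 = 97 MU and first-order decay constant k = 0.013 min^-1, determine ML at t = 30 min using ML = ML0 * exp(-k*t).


ML = ML0 * exp(-k * t)
ML = 97 * exp(-0.013 * 30)
ML = 97 * 0.6771
ML = 65.67 MU

65.67 MU


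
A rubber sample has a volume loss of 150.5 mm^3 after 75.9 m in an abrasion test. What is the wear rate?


Rate = volume_loss / distance
= 150.5 / 75.9
= 1.983 mm^3/m

1.983 mm^3/m


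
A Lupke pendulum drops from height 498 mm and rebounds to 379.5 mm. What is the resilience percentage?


Resilience = h_rebound / h_drop * 100
= 379.5 / 498 * 100
= 76.2%

76.2%


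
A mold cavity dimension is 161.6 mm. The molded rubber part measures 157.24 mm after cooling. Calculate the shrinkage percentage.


Shrinkage = (mold - part) / mold * 100
= (161.6 - 157.24) / 161.6 * 100
= 4.36 / 161.6 * 100
= 2.7%

2.7%


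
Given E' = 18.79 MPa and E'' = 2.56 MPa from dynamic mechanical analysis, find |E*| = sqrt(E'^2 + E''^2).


|E*| = sqrt(E'^2 + E''^2)
= sqrt(18.79^2 + 2.56^2)
= sqrt(353.0641 + 6.5536)
= 18.964 MPa

18.964 MPa


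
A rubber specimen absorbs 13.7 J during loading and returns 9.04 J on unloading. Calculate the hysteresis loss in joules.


Hysteresis loss = loading - unloading
= 13.7 - 9.04
= 4.66 J

4.66 J


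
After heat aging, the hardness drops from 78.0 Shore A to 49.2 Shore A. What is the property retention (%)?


Retention = aged / original * 100
= 49.2 / 78.0 * 100
= 63.1%

63.1%


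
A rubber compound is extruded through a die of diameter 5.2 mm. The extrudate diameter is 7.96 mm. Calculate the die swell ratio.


Die swell ratio = D_extrudate / D_die
= 7.96 / 5.2
= 1.531

Die swell = 1.531


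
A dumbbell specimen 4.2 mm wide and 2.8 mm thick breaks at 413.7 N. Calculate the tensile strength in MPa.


Area = width * thickness = 4.2 * 2.8 = 11.76 mm^2
TS = force / area = 413.7 / 11.76 = 35.18 MPa

35.18 MPa


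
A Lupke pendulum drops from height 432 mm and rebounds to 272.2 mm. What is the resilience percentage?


Resilience = h_rebound / h_drop * 100
= 272.2 / 432 * 100
= 63.0%

63.0%


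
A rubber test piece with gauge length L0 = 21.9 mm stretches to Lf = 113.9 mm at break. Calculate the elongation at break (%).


Elongation = (Lf - L0) / L0 * 100
= (113.9 - 21.9) / 21.9 * 100
= 92.0 / 21.9 * 100
= 420.1%

420.1%


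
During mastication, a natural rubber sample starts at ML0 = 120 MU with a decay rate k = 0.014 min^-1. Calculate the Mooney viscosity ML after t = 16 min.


ML = ML0 * exp(-k * t)
ML = 120 * exp(-0.014 * 16)
ML = 120 * 0.7993
ML = 95.92 MU

95.92 MU


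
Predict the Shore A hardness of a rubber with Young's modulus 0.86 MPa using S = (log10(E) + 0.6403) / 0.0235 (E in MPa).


log10(E) = 0.0235*S - 0.6403  =>  S = (log10(E) + 0.6403) / 0.0235
log10(0.86) = -0.065502
S = (-0.065502 + 0.6403) / 0.0235 = 0.574798 / 0.0235
S = 24.5

Shore A = 24.5


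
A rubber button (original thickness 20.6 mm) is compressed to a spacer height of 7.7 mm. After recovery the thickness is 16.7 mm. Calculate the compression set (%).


CS = (t0 - recovered) / (t0 - ts) * 100
= (20.6 - 16.7) / (20.6 - 7.7) * 100
= 3.9 / 12.9 * 100
= 30.2%

30.2%


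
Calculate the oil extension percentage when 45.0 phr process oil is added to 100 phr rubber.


Oil % = oil / (100 + oil) * 100
= 45.0 / (100 + 45.0) * 100
= 45.0 / 145.0 * 100
= 31.03%

31.03%


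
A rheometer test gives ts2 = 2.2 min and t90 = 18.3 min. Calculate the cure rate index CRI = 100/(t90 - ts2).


CRI = 100 / (t90 - ts2)
= 100 / (18.3 - 2.2)
= 100 / 16.1
= 6.21 min^-1

6.21 min^-1


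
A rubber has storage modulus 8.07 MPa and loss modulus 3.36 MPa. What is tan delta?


tan delta = E'' / E'
= 3.36 / 8.07
= 0.4164

tan delta = 0.4164


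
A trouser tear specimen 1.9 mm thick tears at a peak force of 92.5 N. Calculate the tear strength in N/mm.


Tear strength = force / thickness
= 92.5 / 1.9
= 48.68 N/mm

48.68 N/mm


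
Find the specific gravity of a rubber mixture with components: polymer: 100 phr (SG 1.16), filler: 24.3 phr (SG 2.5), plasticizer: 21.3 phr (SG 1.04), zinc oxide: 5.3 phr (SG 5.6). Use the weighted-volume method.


Sum of weights = 150.9
Volume contributions:
  polymer: 100/1.16 = 86.2069
  filler: 24.3/2.5 = 9.7200
  plasticizer: 21.3/1.04 = 20.4808
  zinc oxide: 5.3/5.6 = 0.9464
Sum of volumes = 117.3541
SG = 150.9 / 117.3541 = 1.286

SG = 1.286


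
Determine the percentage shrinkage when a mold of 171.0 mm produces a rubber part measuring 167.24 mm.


Shrinkage = (mold - part) / mold * 100
= (171.0 - 167.24) / 171.0 * 100
= 3.76 / 171.0 * 100
= 2.2%

2.2%


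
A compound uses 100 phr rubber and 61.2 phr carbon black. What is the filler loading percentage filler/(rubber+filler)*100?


Filler % = filler / (rubber + filler) * 100
= 61.2 / (100 + 61.2) * 100
= 61.2 / 161.2 * 100
= 37.97%

37.97%


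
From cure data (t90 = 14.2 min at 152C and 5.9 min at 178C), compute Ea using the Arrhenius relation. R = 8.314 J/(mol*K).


T1 = 425.15 K, T2 = 451.15 K
1/T1 - 1/T2 = 1.3555e-04
ln(t1/t2) = ln(14.2/5.9) = 0.8783
Ea = 8.314 * 0.8783 / 1.3555e-04 = 53868.8326 J/mol
Ea = 53.87 kJ/mol

53.87 kJ/mol


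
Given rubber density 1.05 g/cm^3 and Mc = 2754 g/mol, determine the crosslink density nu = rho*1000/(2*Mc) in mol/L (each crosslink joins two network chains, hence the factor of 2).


nu = rho * 1000 / (2 * Mc)
nu = 1.05 * 1000 / (2 * 2754)
nu = 1050.0 / 5508
nu = 0.1906 mol/L

0.1906 mol/L


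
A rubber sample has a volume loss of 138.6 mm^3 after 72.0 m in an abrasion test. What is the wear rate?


Rate = volume_loss / distance
= 138.6 / 72.0
= 1.925 mm^3/m

1.925 mm^3/m


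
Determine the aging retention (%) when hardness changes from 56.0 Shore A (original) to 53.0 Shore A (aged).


Retention = aged / original * 100
= 53.0 / 56.0 * 100
= 94.6%

94.6%


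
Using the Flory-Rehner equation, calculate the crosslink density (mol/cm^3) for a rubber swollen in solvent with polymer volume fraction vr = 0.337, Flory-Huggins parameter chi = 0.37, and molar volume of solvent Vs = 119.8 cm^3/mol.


ln(1 - vr) = ln(1 - 0.337) = -0.4110
Numerator = -((-0.4110) + 0.337 + 0.37 * 0.337^2) = 0.0320
Denominator = 119.8 * (0.337^(1/3) - 0.337/2) = 63.1818
nu = 0.0320 / 63.1818 = 5.0584e-04 mol/cm^3

5.0584e-04 mol/cm^3


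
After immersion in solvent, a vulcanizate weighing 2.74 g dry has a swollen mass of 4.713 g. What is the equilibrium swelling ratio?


Q = W_swollen / W_dry
Q = 4.713 / 2.74
Q = 1.72

Q = 1.72


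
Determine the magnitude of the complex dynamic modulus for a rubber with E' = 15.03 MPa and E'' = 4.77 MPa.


|E*| = sqrt(E'^2 + E''^2)
= sqrt(15.03^2 + 4.77^2)
= sqrt(225.9009 + 22.7529)
= 15.769 MPa

15.769 MPa


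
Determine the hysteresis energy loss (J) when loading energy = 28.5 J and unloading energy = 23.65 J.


Hysteresis loss = loading - unloading
= 28.5 - 23.65
= 4.85 J

4.85 J


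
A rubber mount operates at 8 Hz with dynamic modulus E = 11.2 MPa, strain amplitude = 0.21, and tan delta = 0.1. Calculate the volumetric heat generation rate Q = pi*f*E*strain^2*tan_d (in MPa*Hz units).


Q = pi * f * E * strain^2 * tan_d
= pi * 8 * 11.2 * 0.21^2 * 0.1
= pi * 8 * 11.2 * 0.0441 * 0.1
= 1.2414

Q = 1.2414


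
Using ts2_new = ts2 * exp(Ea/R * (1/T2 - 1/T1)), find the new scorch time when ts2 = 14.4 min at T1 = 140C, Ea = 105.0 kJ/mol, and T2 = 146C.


Convert temperatures: T1 = 140 + 273.15 = 413.15 K, T2 = 146 + 273.15 = 419.15 K
ts2_new = 14.4 * exp(105000 / 8.314 * (1/419.15 - 1/413.15))
1/T2 - 1/T1 = -3.4648e-05
ts2_new = 9.3 min

9.3 min


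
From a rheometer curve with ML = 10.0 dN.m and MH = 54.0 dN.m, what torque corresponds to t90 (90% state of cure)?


M90 = ML + 0.9 * (MH - ML)
M90 = 10.0 + 0.9 * (54.0 - 10.0)
M90 = 10.0 + 0.9 * 44.0
M90 = 49.6 dN.m

49.6 dN.m


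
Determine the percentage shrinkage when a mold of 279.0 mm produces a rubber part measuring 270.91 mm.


Shrinkage = (mold - part) / mold * 100
= (279.0 - 270.91) / 279.0 * 100
= 8.09 / 279.0 * 100
= 2.9%

2.9%


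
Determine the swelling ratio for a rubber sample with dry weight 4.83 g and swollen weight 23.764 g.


Q = W_swollen / W_dry
Q = 23.764 / 4.83
Q = 4.92

Q = 4.92


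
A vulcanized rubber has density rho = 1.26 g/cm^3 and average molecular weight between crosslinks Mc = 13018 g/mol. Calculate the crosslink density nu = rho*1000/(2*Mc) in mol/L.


nu = rho * 1000 / (2 * Mc)
nu = 1.26 * 1000 / (2 * 13018)
nu = 1260.0 / 26036
nu = 0.0484 mol/L

0.0484 mol/L


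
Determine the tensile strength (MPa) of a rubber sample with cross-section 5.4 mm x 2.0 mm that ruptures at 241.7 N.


Area = width * thickness = 5.4 * 2.0 = 10.8 mm^2
TS = force / area = 241.7 / 10.8 = 22.38 MPa

22.38 MPa


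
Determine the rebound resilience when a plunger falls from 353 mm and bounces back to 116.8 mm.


Resilience = h_rebound / h_drop * 100
= 116.8 / 353 * 100
= 33.1%

33.1%


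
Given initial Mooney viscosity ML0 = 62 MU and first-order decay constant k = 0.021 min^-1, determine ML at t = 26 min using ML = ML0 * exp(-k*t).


ML = ML0 * exp(-k * t)
ML = 62 * exp(-0.021 * 26)
ML = 62 * 0.5793
ML = 35.91 MU

35.91 MU


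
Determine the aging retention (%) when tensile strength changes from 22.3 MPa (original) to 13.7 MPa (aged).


Retention = aged / original * 100
= 13.7 / 22.3 * 100
= 61.4%

61.4%


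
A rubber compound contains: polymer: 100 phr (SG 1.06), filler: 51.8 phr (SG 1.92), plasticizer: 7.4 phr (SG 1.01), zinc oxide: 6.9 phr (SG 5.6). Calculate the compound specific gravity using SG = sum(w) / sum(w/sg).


Sum of weights = 166.1
Volume contributions:
  polymer: 100/1.06 = 94.3396
  filler: 51.8/1.92 = 26.9792
  plasticizer: 7.4/1.01 = 7.3267
  zinc oxide: 6.9/5.6 = 1.2321
Sum of volumes = 129.8777
SG = 166.1 / 129.8777 = 1.279

SG = 1.279


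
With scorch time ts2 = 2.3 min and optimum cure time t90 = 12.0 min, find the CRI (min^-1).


CRI = 100 / (t90 - ts2)
= 100 / (12.0 - 2.3)
= 100 / 9.7
= 10.31 min^-1

10.31 min^-1


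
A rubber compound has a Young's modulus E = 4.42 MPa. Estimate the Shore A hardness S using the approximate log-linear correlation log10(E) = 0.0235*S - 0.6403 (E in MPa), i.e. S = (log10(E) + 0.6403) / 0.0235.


log10(E) = 0.0235*S - 0.6403  =>  S = (log10(E) + 0.6403) / 0.0235
log10(4.42) = 0.645422
S = (0.645422 + 0.6403) / 0.0235 = 1.285722 / 0.0235
S = 54.7

Shore A = 54.7


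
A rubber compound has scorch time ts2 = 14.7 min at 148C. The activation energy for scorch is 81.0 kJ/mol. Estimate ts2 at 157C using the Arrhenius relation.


Convert temperatures: T1 = 148 + 273.15 = 421.15 K, T2 = 157 + 273.15 = 430.15 K
ts2_new = 14.7 * exp(81000 / 8.314 * (1/430.15 - 1/421.15))
1/T2 - 1/T1 = -4.9680e-05
ts2_new = 9.06 min

9.06 min


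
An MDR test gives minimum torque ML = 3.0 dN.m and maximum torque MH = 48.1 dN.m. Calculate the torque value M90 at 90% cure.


M90 = ML + 0.9 * (MH - ML)
M90 = 3.0 + 0.9 * (48.1 - 3.0)
M90 = 3.0 + 0.9 * 45.1
M90 = 43.59 dN.m

43.59 dN.m


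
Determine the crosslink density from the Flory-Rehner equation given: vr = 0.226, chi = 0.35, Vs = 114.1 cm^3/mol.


ln(1 - vr) = ln(1 - 0.226) = -0.2562
Numerator = -((-0.2562) + 0.226 + 0.35 * 0.226^2) = 0.0123
Denominator = 114.1 * (0.226^(1/3) - 0.226/2) = 56.6073
nu = 0.0123 / 56.6073 = 2.1741e-04 mol/cm^3

2.1741e-04 mol/cm^3


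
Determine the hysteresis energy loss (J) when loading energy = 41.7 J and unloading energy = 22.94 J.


Hysteresis loss = loading - unloading
= 41.7 - 22.94
= 18.76 J

18.76 J


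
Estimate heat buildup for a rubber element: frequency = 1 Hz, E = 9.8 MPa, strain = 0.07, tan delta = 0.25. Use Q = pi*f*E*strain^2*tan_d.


Q = pi * f * E * strain^2 * tan_d
= pi * 1 * 9.8 * 0.07^2 * 0.25
= pi * 1 * 9.8 * 0.0049 * 0.25
= 0.0377

Q = 0.0377


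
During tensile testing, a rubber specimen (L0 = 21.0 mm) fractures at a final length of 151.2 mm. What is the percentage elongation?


Elongation = (Lf - L0) / L0 * 100
= (151.2 - 21.0) / 21.0 * 100
= 130.2 / 21.0 * 100
= 620.0%

620.0%


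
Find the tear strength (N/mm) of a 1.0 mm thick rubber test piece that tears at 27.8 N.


Tear strength = force / thickness
= 27.8 / 1.0
= 27.8 N/mm

27.8 N/mm


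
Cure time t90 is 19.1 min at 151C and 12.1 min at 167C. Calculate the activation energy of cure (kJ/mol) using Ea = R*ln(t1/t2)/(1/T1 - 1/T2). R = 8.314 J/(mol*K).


T1 = 424.15 K, T2 = 440.15 K
1/T1 - 1/T2 = 8.5704e-05
ln(t1/t2) = ln(19.1/12.1) = 0.4565
Ea = 8.314 * 0.4565 / 8.5704e-05 = 44282.7631 J/mol
Ea = 44.28 kJ/mol

44.28 kJ/mol


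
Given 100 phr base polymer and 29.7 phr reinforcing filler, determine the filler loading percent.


Filler % = filler / (rubber + filler) * 100
= 29.7 / (100 + 29.7) * 100
= 29.7 / 129.7 * 100
= 22.9%

22.9%


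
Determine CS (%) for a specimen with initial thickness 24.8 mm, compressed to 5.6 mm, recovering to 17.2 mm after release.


CS = (t0 - recovered) / (t0 - ts) * 100
= (24.8 - 17.2) / (24.8 - 5.6) * 100
= 7.6 / 19.2 * 100
= 39.6%

39.6%


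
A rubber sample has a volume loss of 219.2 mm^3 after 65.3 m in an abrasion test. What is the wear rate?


Rate = volume_loss / distance
= 219.2 / 65.3
= 3.357 mm^3/m

3.357 mm^3/m


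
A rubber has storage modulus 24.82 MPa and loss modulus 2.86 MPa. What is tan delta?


tan delta = E'' / E'
= 2.86 / 24.82
= 0.1152

tan delta = 0.1152


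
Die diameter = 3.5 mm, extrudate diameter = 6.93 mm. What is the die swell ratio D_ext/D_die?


Die swell ratio = D_extrudate / D_die
= 6.93 / 3.5
= 1.98

Die swell = 1.98


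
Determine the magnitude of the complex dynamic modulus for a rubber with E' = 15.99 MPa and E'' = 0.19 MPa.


|E*| = sqrt(E'^2 + E''^2)
= sqrt(15.99^2 + 0.19^2)
= sqrt(255.6801 + 0.0361)
= 15.991 MPa

15.991 MPa


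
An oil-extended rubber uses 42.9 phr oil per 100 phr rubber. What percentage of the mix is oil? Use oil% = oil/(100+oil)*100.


Oil % = oil / (100 + oil) * 100
= 42.9 / (100 + 42.9) * 100
= 42.9 / 142.9 * 100
= 30.02%

30.02%


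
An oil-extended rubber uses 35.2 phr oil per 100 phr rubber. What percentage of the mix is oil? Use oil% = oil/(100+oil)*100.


Oil % = oil / (100 + oil) * 100
= 35.2 / (100 + 35.2) * 100
= 35.2 / 135.2 * 100
= 26.04%

26.04%


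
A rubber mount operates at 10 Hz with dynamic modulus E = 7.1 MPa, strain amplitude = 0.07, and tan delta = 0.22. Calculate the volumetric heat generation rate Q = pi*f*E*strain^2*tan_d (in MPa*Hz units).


Q = pi * f * E * strain^2 * tan_d
= pi * 10 * 7.1 * 0.07^2 * 0.22
= pi * 10 * 7.1 * 0.0049 * 0.22
= 0.2405

Q = 0.2405


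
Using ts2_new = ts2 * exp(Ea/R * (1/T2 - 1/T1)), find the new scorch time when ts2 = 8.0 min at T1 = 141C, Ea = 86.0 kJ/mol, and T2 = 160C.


Convert temperatures: T1 = 141 + 273.15 = 414.15 K, T2 = 160 + 273.15 = 433.15 K
ts2_new = 8.0 * exp(86000 / 8.314 * (1/433.15 - 1/414.15))
1/T2 - 1/T1 = -1.0592e-04
ts2_new = 2.67 min

2.67 min


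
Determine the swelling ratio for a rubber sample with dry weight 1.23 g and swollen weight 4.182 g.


Q = W_swollen / W_dry
Q = 4.182 / 1.23
Q = 3.4

Q = 3.4


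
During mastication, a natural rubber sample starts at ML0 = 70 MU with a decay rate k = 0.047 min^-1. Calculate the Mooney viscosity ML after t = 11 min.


ML = ML0 * exp(-k * t)
ML = 70 * exp(-0.047 * 11)
ML = 70 * 0.5963
ML = 41.74 MU

41.74 MU


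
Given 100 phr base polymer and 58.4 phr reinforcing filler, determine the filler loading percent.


Filler % = filler / (rubber + filler) * 100
= 58.4 / (100 + 58.4) * 100
= 58.4 / 158.4 * 100
= 36.87%

36.87%


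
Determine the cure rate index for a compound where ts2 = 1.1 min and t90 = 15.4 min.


CRI = 100 / (t90 - ts2)
= 100 / (15.4 - 1.1)
= 100 / 14.3
= 6.99 min^-1

6.99 min^-1


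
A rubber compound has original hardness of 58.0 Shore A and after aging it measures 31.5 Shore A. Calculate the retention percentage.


Retention = aged / original * 100
= 31.5 / 58.0 * 100
= 54.3%

54.3%


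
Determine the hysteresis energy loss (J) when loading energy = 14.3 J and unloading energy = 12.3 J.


Hysteresis loss = loading - unloading
= 14.3 - 12.3
= 2.0 J

2.0 J


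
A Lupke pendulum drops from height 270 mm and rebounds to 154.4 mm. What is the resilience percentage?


Resilience = h_rebound / h_drop * 100
= 154.4 / 270 * 100
= 57.2%

57.2%


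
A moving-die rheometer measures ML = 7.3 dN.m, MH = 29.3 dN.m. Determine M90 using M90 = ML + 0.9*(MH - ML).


M90 = ML + 0.9 * (MH - ML)
M90 = 7.3 + 0.9 * (29.3 - 7.3)
M90 = 7.3 + 0.9 * 22.0
M90 = 27.1 dN.m

27.1 dN.m


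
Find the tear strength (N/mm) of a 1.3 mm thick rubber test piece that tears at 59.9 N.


Tear strength = force / thickness
= 59.9 / 1.3
= 46.08 N/mm

46.08 N/mm


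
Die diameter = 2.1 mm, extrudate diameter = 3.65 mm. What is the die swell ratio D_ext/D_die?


Die swell ratio = D_extrudate / D_die
= 3.65 / 2.1
= 1.738

Die swell = 1.738


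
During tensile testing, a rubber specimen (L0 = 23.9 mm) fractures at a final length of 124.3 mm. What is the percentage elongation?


Elongation = (Lf - L0) / L0 * 100
= (124.3 - 23.9) / 23.9 * 100
= 100.4 / 23.9 * 100
= 420.1%

420.1%


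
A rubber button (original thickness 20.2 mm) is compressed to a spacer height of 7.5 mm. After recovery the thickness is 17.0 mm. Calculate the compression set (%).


CS = (t0 - recovered) / (t0 - ts) * 100
= (20.2 - 17.0) / (20.2 - 7.5) * 100
= 3.2 / 12.7 * 100
= 25.2%

25.2%


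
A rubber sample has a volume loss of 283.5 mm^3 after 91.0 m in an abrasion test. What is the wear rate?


Rate = volume_loss / distance
= 283.5 / 91.0
= 3.115 mm^3/m

3.115 mm^3/m


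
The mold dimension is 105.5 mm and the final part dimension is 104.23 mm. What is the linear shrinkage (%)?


Shrinkage = (mold - part) / mold * 100
= (105.5 - 104.23) / 105.5 * 100
= 1.27 / 105.5 * 100
= 1.2%

1.2%


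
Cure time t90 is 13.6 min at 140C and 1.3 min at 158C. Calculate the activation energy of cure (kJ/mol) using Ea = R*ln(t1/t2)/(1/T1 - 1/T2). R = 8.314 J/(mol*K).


T1 = 413.15 K, T2 = 431.15 K
1/T1 - 1/T2 = 1.0105e-04
ln(t1/t2) = ln(13.6/1.3) = 2.3477
Ea = 8.314 * 2.3477 / 1.0105e-04 = 193160.0394 J/mol
Ea = 193.16 kJ/mol

193.16 kJ/mol


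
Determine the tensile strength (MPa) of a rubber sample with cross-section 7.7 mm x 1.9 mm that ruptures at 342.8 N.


Area = width * thickness = 7.7 * 1.9 = 14.63 mm^2
TS = force / area = 342.8 / 14.63 = 23.43 MPa

23.43 MPa


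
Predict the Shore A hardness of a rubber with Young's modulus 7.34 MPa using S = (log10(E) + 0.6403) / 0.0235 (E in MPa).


log10(E) = 0.0235*S - 0.6403  =>  S = (log10(E) + 0.6403) / 0.0235
log10(7.34) = 0.865696
S = (0.865696 + 0.6403) / 0.0235 = 1.505996 / 0.0235
S = 64.1

Shore A = 64.1


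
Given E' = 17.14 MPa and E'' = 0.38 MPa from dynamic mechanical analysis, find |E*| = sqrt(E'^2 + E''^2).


|E*| = sqrt(E'^2 + E''^2)
= sqrt(17.14^2 + 0.38^2)
= sqrt(293.7796 + 0.1444)
= 17.144 MPa

17.144 MPa


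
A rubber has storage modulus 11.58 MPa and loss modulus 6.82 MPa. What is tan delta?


tan delta = E'' / E'
= 6.82 / 11.58
= 0.5889

tan delta = 0.5889


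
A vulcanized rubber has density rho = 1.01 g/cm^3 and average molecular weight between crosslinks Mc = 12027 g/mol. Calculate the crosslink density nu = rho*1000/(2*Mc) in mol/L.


nu = rho * 1000 / (2 * Mc)
nu = 1.01 * 1000 / (2 * 12027)
nu = 1010.0 / 24054
nu = 0.0420 mol/L

0.0420 mol/L


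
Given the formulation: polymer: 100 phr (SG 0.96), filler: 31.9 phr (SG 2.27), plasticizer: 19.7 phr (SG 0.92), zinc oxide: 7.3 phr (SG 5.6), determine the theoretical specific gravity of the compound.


Sum of weights = 158.9
Volume contributions:
  polymer: 100/0.96 = 104.1667
  filler: 31.9/2.27 = 14.0529
  plasticizer: 19.7/0.92 = 21.4130
  zinc oxide: 7.3/5.6 = 1.3036
Sum of volumes = 140.9361
SG = 158.9 / 140.9361 = 1.127

SG = 1.127


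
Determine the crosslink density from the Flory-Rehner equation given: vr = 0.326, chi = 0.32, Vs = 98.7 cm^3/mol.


ln(1 - vr) = ln(1 - 0.326) = -0.3945
Numerator = -((-0.3945) + 0.326 + 0.32 * 0.326^2) = 0.0345
Denominator = 98.7 * (0.326^(1/3) - 0.326/2) = 51.8411
nu = 0.0345 / 51.8411 = 6.6582e-04 mol/cm^3

6.6582e-04 mol/cm^3


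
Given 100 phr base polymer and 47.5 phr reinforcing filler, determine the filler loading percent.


Filler % = filler / (rubber + filler) * 100
= 47.5 / (100 + 47.5) * 100
= 47.5 / 147.5 * 100
= 32.2%

32.2%


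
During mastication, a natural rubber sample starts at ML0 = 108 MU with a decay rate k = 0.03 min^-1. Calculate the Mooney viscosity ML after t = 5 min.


ML = ML0 * exp(-k * t)
ML = 108 * exp(-0.03 * 5)
ML = 108 * 0.8607
ML = 92.96 MU

92.96 MU


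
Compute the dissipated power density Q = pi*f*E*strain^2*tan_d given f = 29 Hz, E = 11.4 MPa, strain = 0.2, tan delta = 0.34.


Q = pi * f * E * strain^2 * tan_d
= pi * 29 * 11.4 * 0.2^2 * 0.34
= pi * 29 * 11.4 * 0.0400 * 0.34
= 14.1251

Q = 14.1251


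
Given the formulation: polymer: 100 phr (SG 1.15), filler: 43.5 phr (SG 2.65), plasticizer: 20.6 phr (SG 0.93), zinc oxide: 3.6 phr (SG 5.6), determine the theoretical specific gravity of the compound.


Sum of weights = 167.7
Volume contributions:
  polymer: 100/1.15 = 86.9565
  filler: 43.5/2.65 = 16.4151
  plasticizer: 20.6/0.93 = 22.1505
  zinc oxide: 3.6/5.6 = 0.6429
Sum of volumes = 126.1650
SG = 167.7 / 126.1650 = 1.329

SG = 1.329


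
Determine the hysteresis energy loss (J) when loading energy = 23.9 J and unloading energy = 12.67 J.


Hysteresis loss = loading - unloading
= 23.9 - 12.67
= 11.23 J

11.23 J


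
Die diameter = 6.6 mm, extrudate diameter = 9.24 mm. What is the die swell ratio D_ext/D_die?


Die swell ratio = D_extrudate / D_die
= 9.24 / 6.6
= 1.4

Die swell = 1.4


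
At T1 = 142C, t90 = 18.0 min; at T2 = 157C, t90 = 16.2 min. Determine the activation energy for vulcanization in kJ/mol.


T1 = 415.15 K, T2 = 430.15 K
1/T1 - 1/T2 = 8.3997e-05
ln(t1/t2) = ln(18.0/16.2) = 0.1054
Ea = 8.314 * 0.1054 / 8.3997e-05 = 10428.4945 J/mol
Ea = 10.43 kJ/mol

10.43 kJ/mol


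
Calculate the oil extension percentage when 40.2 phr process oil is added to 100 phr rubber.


Oil % = oil / (100 + oil) * 100
= 40.2 / (100 + 40.2) * 100
= 40.2 / 140.2 * 100
= 28.67%

28.67%


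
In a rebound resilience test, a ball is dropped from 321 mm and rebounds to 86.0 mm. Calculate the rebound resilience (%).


Resilience = h_rebound / h_drop * 100
= 86.0 / 321 * 100
= 26.8%

26.8%


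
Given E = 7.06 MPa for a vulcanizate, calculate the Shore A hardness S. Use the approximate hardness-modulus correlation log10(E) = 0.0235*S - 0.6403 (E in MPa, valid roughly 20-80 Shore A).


log10(E) = 0.0235*S - 0.6403  =>  S = (log10(E) + 0.6403) / 0.0235
log10(7.06) = 0.848805
S = (0.848805 + 0.6403) / 0.0235 = 1.489105 / 0.0235
S = 63.4

Shore A = 63.4


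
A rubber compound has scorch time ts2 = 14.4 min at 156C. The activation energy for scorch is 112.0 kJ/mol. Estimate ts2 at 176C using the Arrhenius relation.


Convert temperatures: T1 = 156 + 273.15 = 429.15 K, T2 = 176 + 273.15 = 449.15 K
ts2_new = 14.4 * exp(112000 / 8.314 * (1/449.15 - 1/429.15))
1/T2 - 1/T1 = -1.0376e-04
ts2_new = 3.56 min

3.56 min


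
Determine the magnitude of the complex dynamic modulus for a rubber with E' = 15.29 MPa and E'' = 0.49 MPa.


|E*| = sqrt(E'^2 + E''^2)
= sqrt(15.29^2 + 0.49^2)
= sqrt(233.7841 + 0.2401)
= 15.298 MPa

15.298 MPa


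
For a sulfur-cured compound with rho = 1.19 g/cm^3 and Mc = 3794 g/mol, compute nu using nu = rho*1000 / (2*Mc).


nu = rho * 1000 / (2 * Mc)
nu = 1.19 * 1000 / (2 * 3794)
nu = 1190.0 / 7588
nu = 0.1568 mol/L

0.1568 mol/L


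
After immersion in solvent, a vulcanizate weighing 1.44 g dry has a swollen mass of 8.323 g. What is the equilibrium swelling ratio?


Q = W_swollen / W_dry
Q = 8.323 / 1.44
Q = 5.78

Q = 5.78


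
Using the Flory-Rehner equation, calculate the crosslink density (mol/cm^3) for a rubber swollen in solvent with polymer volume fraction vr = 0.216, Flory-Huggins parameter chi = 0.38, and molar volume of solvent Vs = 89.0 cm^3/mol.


ln(1 - vr) = ln(1 - 0.216) = -0.2433
Numerator = -((-0.2433) + 0.216 + 0.38 * 0.216^2) = 0.0096
Denominator = 89.0 * (0.216^(1/3) - 0.216/2) = 43.7880
nu = 0.0096 / 43.7880 = 2.1963e-04 mol/cm^3

2.1963e-04 mol/cm^3


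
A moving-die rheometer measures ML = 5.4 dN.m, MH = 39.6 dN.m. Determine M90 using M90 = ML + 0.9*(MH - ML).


M90 = ML + 0.9 * (MH - ML)
M90 = 5.4 + 0.9 * (39.6 - 5.4)
M90 = 5.4 + 0.9 * 34.2
M90 = 36.18 dN.m

36.18 dN.m


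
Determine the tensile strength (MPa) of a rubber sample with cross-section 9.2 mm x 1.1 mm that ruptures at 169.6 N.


Area = width * thickness = 9.2 * 1.1 = 10.12 mm^2
TS = force / area = 169.6 / 10.12 = 16.76 MPa

16.76 MPa


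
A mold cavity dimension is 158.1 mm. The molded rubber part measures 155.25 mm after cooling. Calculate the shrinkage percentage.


Shrinkage = (mold - part) / mold * 100
= (158.1 - 155.25) / 158.1 * 100
= 2.85 / 158.1 * 100
= 1.8%

1.8%


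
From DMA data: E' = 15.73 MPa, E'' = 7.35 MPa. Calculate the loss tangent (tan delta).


tan delta = E'' / E'
= 7.35 / 15.73
= 0.4673

tan delta = 0.4673


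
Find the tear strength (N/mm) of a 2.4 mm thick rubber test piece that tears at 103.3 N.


Tear strength = force / thickness
= 103.3 / 2.4
= 43.04 N/mm

43.04 N/mm


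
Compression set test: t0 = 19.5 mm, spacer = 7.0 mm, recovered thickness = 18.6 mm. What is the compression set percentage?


CS = (t0 - recovered) / (t0 - ts) * 100
= (19.5 - 18.6) / (19.5 - 7.0) * 100
= 0.9 / 12.5 * 100
= 7.2%

7.2%


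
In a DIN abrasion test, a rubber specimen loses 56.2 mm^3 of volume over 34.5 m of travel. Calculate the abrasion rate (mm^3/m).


Rate = volume_loss / distance
= 56.2 / 34.5
= 1.629 mm^3/m

1.629 mm^3/m


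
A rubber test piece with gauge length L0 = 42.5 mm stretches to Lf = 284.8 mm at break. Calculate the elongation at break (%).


Elongation = (Lf - L0) / L0 * 100
= (284.8 - 42.5) / 42.5 * 100
= 242.3 / 42.5 * 100
= 570.1%

570.1%


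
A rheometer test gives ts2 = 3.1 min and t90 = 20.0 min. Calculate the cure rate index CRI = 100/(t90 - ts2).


CRI = 100 / (t90 - ts2)
= 100 / (20.0 - 3.1)
= 100 / 16.9
= 5.92 min^-1

5.92 min^-1


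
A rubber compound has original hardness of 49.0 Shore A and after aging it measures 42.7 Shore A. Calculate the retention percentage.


Retention = aged / original * 100
= 42.7 / 49.0 * 100
= 87.1%

87.1%


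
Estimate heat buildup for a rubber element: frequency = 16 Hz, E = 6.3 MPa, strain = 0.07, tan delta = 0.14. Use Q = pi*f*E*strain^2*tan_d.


Q = pi * f * E * strain^2 * tan_d
= pi * 16 * 6.3 * 0.07^2 * 0.14
= pi * 16 * 6.3 * 0.0049 * 0.14
= 0.2172

Q = 0.2172


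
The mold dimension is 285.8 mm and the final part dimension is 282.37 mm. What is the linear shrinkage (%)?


Shrinkage = (mold - part) / mold * 100
= (285.8 - 282.37) / 285.8 * 100
= 3.43 / 285.8 * 100
= 1.2%

1.2%


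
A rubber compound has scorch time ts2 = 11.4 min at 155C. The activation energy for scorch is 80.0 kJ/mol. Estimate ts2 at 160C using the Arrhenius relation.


Convert temperatures: T1 = 155 + 273.15 = 428.15 K, T2 = 160 + 273.15 = 433.15 K
ts2_new = 11.4 * exp(80000 / 8.314 * (1/433.15 - 1/428.15))
1/T2 - 1/T1 = -2.6961e-05
ts2_new = 8.8 min

8.8 min


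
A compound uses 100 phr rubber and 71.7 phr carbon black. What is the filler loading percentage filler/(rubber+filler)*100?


Filler % = filler / (rubber + filler) * 100
= 71.7 / (100 + 71.7) * 100
= 71.7 / 171.7 * 100
= 41.76%

41.76%


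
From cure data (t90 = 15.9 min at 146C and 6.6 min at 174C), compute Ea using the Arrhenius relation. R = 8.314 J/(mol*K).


T1 = 419.15 K, T2 = 447.15 K
1/T1 - 1/T2 = 1.4939e-04
ln(t1/t2) = ln(15.9/6.6) = 0.8792
Ea = 8.314 * 0.8792 / 1.4939e-04 = 48931.3057 J/mol
Ea = 48.93 kJ/mol

48.93 kJ/mol


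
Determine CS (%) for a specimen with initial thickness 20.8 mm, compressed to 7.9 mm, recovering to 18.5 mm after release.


CS = (t0 - recovered) / (t0 - ts) * 100
= (20.8 - 18.5) / (20.8 - 7.9) * 100
= 2.3 / 12.9 * 100
= 17.8%

17.8%


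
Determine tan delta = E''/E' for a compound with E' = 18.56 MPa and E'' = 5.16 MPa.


tan delta = E'' / E'
= 5.16 / 18.56
= 0.278

tan delta = 0.278


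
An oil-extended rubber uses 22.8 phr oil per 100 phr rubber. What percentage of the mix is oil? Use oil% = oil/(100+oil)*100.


Oil % = oil / (100 + oil) * 100
= 22.8 / (100 + 22.8) * 100
= 22.8 / 122.8 * 100
= 18.57%

18.57%


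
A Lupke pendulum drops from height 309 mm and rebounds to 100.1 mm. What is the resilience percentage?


Resilience = h_rebound / h_drop * 100
= 100.1 / 309 * 100
= 32.4%

32.4%


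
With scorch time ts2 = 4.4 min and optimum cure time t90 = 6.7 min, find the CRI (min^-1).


CRI = 100 / (t90 - ts2)
= 100 / (6.7 - 4.4)
= 100 / 2.3
= 43.48 min^-1

43.48 min^-1


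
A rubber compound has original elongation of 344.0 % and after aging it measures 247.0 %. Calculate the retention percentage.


Retention = aged / original * 100
= 247.0 / 344.0 * 100
= 71.8%

71.8%


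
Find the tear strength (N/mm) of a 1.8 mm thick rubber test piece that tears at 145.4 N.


Tear strength = force / thickness
= 145.4 / 1.8
= 80.78 N/mm

80.78 N/mm


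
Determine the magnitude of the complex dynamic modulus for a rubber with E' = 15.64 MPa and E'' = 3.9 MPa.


|E*| = sqrt(E'^2 + E''^2)
= sqrt(15.64^2 + 3.9^2)
= sqrt(244.6096 + 15.2100)
= 16.119 MPa

16.119 MPa


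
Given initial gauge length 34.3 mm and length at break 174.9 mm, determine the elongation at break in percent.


Elongation = (Lf - L0) / L0 * 100
= (174.9 - 34.3) / 34.3 * 100
= 140.6 / 34.3 * 100
= 409.9%

409.9%


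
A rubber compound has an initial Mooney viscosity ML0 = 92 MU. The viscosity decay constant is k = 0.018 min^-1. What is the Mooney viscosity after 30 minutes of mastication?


ML = ML0 * exp(-k * t)
ML = 92 * exp(-0.018 * 30)
ML = 92 * 0.5827
ML = 53.61 MU

53.61 MU


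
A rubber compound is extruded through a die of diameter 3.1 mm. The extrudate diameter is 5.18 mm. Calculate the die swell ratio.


Die swell ratio = D_extrudate / D_die
= 5.18 / 3.1
= 1.671

Die swell = 1.671


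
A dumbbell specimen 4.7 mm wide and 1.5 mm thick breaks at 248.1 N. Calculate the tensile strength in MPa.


Area = width * thickness = 4.7 * 1.5 = 7.05 mm^2
TS = force / area = 248.1 / 7.05 = 35.19 MPa

35.19 MPa


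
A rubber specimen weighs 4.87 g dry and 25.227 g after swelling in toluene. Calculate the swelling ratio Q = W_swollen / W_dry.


Q = W_swollen / W_dry
Q = 25.227 / 4.87
Q = 5.18

Q = 5.18


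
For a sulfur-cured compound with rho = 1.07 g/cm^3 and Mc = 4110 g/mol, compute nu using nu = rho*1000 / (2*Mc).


nu = rho * 1000 / (2 * Mc)
nu = 1.07 * 1000 / (2 * 4110)
nu = 1070.0 / 8220
nu = 0.1302 mol/L

0.1302 mol/L


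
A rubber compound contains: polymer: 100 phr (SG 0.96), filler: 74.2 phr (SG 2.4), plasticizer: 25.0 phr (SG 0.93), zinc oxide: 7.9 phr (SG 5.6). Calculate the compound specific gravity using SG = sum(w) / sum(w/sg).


Sum of weights = 207.1
Volume contributions:
  polymer: 100/0.96 = 104.1667
  filler: 74.2/2.4 = 30.9167
  plasticizer: 25.0/0.93 = 26.8817
  zinc oxide: 7.9/5.6 = 1.4107
Sum of volumes = 163.3758
SG = 207.1 / 163.3758 = 1.268

SG = 1.268


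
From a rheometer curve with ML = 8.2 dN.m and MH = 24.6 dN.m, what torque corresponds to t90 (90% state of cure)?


M90 = ML + 0.9 * (MH - ML)
M90 = 8.2 + 0.9 * (24.6 - 8.2)
M90 = 8.2 + 0.9 * 16.4
M90 = 22.96 dN.m

22.96 dN.m


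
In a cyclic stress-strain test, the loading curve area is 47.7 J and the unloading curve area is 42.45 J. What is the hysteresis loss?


Hysteresis loss = loading - unloading
= 47.7 - 42.45
= 5.25 J

5.25 J


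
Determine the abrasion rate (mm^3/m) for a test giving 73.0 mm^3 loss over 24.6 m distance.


Rate = volume_loss / distance
= 73.0 / 24.6
= 2.967 mm^3/m

2.967 mm^3/m


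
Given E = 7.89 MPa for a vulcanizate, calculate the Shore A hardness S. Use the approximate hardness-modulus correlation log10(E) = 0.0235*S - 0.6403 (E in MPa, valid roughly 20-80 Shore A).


log10(E) = 0.0235*S - 0.6403  =>  S = (log10(E) + 0.6403) / 0.0235
log10(7.89) = 0.897077
S = (0.897077 + 0.6403) / 0.0235 = 1.537377 / 0.0235
S = 65.4

Shore A = 65.4
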